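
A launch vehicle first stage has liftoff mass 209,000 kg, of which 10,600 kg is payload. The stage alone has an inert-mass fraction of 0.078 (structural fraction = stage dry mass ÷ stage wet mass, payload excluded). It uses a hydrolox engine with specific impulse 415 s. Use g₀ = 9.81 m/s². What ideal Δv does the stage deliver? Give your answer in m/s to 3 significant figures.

Δv ≈ 8470 m/s

Stage wet mass = m₀ − payload = 209,000 − 10,600 = 198,400 kg.
Stage dry mass = ε × stage wet mass = 0.078 × 198,400 = 15,475.2 kg.
Burnout mass m_f = stage dry + payload = 15,475.2 + 10,600 = 26,075.2 kg.
v_e = Isp · g₀ = 415 × 9.81 = 4071.2 m/s.
Δv = v_e · ln(209,000/26,075.2) = 4071.2 × ln(8.015) = 4071.2 × 2.0813 ≈ 8473 m/s.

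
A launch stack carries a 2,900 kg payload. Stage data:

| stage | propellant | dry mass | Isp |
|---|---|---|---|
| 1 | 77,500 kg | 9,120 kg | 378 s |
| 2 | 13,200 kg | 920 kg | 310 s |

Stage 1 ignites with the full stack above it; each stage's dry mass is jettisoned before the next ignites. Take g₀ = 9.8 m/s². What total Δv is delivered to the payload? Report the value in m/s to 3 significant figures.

Ignition mass of stage 1 = 77,500+9,120 + 13,200+920 + 2,900 = 103,640 kg.
Stage 1: m₀ = 103,640 kg, m_f = 103,640 − 77,500 = 26,140 kg; Δv = 378×9.8×ln(3.965) = 3704.4×1.3775 ≈ 5103 m/s.
Stage 2: m₀ = 17,020 kg, m_f = 17,020 − 13,200 = 3,820 kg; Δv = 310×9.8×ln(4.455) = 3038.0×1.4941 ≈ 4539 m/s.
Total Δv = 5103 + 4539 = 9642 m/s.

Δv ≈ 9640 m/s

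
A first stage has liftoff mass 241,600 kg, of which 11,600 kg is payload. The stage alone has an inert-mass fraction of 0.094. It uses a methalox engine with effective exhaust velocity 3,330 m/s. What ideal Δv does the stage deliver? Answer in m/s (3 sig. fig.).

Stage wet mass = m₀ − payload = 241,600 − 11,600 = 230,000 kg.
Stage dry mass = ε × stage wet mass = 0.094 × 230,000 = 21,620 kg.
Burnout mass m_f = stage dry + payload = 21,620 + 11,600 = 33,220 kg.
Δv = v_e · ln(241,600/33,220) = 3330.0 × ln(7.273) = 3330.0 × 1.9841 ≈ 6607 m/s.

Δv ≈ 6610 m/s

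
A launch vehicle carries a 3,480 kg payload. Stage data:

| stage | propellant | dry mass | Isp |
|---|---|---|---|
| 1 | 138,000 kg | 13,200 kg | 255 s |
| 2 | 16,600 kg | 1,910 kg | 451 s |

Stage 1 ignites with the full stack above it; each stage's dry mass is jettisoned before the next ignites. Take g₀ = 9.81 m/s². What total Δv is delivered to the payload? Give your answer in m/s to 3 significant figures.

Ignition mass of stage 1 = 138,000+13,200 + 16,600+1,910 + 3,480 = 173,190 kg.
Stage 1: m₀ = 173,190 kg, m_f = 173,190 − 138,000 = 35,190 kg; Δv = 255×9.81×ln(4.922) = 2501.6×1.5936 ≈ 3987 m/s.
Stage 2: m₀ = 21,990 kg, m_f = 21,990 − 16,600 = 5,390 kg; Δv = 451×9.81×ln(4.08) = 4424.3×1.4060 ≈ 6221 m/s.
Total Δv = 3987 + 6221 = 10208 m/s.

Δv ≈ 10200 m/s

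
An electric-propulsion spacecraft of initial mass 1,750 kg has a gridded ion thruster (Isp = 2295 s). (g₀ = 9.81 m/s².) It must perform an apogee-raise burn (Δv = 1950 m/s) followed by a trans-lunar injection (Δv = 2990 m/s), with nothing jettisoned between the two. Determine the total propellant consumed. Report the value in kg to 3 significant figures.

total propellant consumed ≈ 345 kg

v_e = Isp · g₀ = 2295 × 9.81 = 22514.0 m/s.
After the first burn: m = 1750 × exp(−1950/22514.0) = 1750 × 0.91703 = 1,604.8 kg.
After the second burn: m = 1,604.8 × exp(−2990/22514.0) = 1,604.8 × 0.87563 = 1,405.21 kg.
Total propellant = m₀ − m_final = 1750 − 1,405.21 = 344.79 kg.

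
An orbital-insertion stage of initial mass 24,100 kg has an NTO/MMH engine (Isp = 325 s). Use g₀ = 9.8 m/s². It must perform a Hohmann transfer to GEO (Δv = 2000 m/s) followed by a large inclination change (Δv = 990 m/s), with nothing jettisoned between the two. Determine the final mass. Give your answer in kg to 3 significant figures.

final mass ≈ 9430 kg

v_e = Isp · g₀ = 325 × 9.8 = 3185.0 m/s.
After the first burn: m = 24100 × exp(−2000/3185.0) = 24100 × 0.53369 = 12,861.9 kg.
After the second burn: m = 12,861.9 × exp(−990/3185.0) = 12,861.9 × 0.73284 = 9,425.71 kg.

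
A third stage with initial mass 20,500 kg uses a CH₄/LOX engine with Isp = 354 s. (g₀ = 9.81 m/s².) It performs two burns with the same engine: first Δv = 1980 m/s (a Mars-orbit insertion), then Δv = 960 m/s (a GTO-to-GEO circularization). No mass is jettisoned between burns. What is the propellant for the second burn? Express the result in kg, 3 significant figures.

v_e = Isp · g₀ = 354 × 9.81 = 3472.7 m/s.
After the first burn: m = 20500 × exp(−1980/3472.7) = 20500 × 0.56544 = 11,591.5 kg.
After the second burn: m = 11,591.5 × exp(−960/3472.7) = 11,591.5 × 0.75848 = 8,791.92 kg.
Second-burn propellant = 11,591.5 − 8,791.92 = 2,799.58 kg.

propellant for the second burn ≈ 2800 kg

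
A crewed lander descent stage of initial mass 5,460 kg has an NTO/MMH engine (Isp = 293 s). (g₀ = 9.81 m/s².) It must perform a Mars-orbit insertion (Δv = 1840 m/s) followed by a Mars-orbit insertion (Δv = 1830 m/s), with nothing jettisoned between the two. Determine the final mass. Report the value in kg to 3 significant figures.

final mass ≈ 1520 kg

v_e = Isp · g₀ = 293 × 9.81 = 2874.3 m/s.
After the first burn: m = 5460 × exp(−1840/2874.3) = 5460 × 0.52721 = 2,878.57 kg.
After the second burn: m = 2,878.57 × exp(−1830/2874.3) = 2,878.57 × 0.52905 = 1,522.91 kg.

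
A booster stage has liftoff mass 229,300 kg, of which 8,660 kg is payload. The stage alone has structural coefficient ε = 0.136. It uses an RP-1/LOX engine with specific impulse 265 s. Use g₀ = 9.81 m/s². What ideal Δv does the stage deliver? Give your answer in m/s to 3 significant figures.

Δv ≈ 4630 m/s

Stage wet mass = m₀ − payload = 229,300 − 8,660 = 220,640 kg.
Stage dry mass = ε × stage wet mass = 0.136 × 220,640 = 30,007 kg.
Burnout mass m_f = stage dry + payload = 30,007 + 8,660 = 38,667 kg.
v_e = Isp · g₀ = 265 × 9.81 = 2599.7 m/s.
Δv = v_e · ln(229,300/38,667) = 2599.7 × ln(5.93) = 2599.7 × 1.7800 ≈ 4627 m/s.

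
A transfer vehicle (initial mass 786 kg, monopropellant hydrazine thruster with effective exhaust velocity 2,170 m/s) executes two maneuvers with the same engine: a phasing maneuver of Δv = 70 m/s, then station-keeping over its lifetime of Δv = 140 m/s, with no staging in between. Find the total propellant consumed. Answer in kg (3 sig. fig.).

After the first burn: m = 786 × exp(−70/2170.0) = 786 × 0.96826 = 761.052 kg.
After the second burn: m = 761.052 × exp(−140/2170.0) = 761.052 × 0.93752 = 713.501 kg.
Total propellant = m₀ − m_final = 786 − 713.501 = 72.499 kg.

total propellant consumed ≈ 72.5 kg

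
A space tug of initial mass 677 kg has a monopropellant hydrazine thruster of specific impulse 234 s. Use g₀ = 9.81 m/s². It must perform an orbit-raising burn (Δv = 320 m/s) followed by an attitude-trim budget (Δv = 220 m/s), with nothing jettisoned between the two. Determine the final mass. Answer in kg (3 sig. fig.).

final mass ≈ 535 kg

v_e = Isp · g₀ = 234 × 9.81 = 2295.5 m/s.
After the first burn: m = 677 × exp(−320/2295.5) = 677 × 0.86988 = 588.909 kg.
After the second burn: m = 588.909 × exp(−220/2295.5) = 588.909 × 0.90861 = 535.089 kg.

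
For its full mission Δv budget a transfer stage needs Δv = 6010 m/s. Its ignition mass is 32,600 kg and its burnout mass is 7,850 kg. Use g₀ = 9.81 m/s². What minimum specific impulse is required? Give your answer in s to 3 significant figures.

ln(m₀/m_f) = ln(32600/7850) = ln(4.153) = 1.4238.
Rocket equation: v_e = Δv / ln(m₀/m_f) = 6010 / 1.4238 = 4221.1 m/s.
Isp = v_e / g₀ = 4221.1 / 9.81 = 430.3 s.

Isp ≈ 430 s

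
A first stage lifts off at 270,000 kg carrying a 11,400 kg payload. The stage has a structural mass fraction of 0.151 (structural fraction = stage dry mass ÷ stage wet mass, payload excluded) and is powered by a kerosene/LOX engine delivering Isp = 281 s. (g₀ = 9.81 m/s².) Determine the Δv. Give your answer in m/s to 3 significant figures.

Stage wet mass = m₀ − payload = 270,000 − 11,400 = 258,600 kg.
Stage dry mass = ε × stage wet mass = 0.151 × 258,600 = 39,048.6 kg.
Burnout mass m_f = stage dry + payload = 39,048.6 + 11,400 = 50,448.6 kg.
v_e = Isp · g₀ = 281 × 9.81 = 2756.6 m/s.
Using Δv = v_e ln(m₀/m_f): Δv = v_e · ln(270,000/50,448.6) = 2756.6 × ln(5.352) = 2756.6 × 1.6775 ≈ 4624 m/s.

Δv ≈ 4620 m/s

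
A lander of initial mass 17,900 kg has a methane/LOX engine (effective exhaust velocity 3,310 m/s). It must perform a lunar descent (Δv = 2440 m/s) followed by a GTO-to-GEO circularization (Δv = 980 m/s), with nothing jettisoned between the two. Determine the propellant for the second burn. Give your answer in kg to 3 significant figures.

After the first burn: m = 17900 × exp(−2440/3310.0) = 17900 × 0.47847 = 8,564.61 kg.
After the second burn: m = 8,564.61 × exp(−980/3310.0) = 8,564.61 × 0.74373 = 6,369.76 kg.
Second-burn propellant = 8,564.61 − 6,369.76 = 2,194.85 kg.

propellant for the second burn ≈ 2190 kg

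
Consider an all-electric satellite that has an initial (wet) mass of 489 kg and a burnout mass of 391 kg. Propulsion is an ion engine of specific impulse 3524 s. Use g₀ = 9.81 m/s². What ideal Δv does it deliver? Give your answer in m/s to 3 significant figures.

Δv ≈ 7730 m/s

v_e = Isp · g₀ = 3524 × 9.81 = 34570.4 m/s.
Using Δv = v_e ln(m₀/m_f): Δv = v_e · ln(m₀/m_f) = 34570.4 × ln(1.251) = 34570.4 × 0.2237 ≈ 7731.8 m/s.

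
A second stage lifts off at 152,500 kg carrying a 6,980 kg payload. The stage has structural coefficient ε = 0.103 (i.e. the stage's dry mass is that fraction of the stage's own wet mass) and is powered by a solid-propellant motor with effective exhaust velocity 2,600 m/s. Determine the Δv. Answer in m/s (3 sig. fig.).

Stage wet mass = m₀ − payload = 152,500 − 6,980 = 145,520 kg.
Stage dry mass = ε × stage wet mass = 0.103 × 145,520 = 14,988.6 kg.
Burnout mass m_f = stage dry + payload = 14,988.6 + 6,980 = 21,968.6 kg.
From the ideal rocket equation, Δv = v_e · ln(152,500/21,968.6) = 2600.0 × ln(6.942) = 2600.0 × 1.9376 ≈ 5038 m/s.

Δv ≈ 5040 m/s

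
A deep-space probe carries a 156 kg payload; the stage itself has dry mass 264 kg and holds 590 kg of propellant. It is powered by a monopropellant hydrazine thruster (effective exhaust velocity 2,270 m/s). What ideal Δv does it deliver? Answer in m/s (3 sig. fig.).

m₀ = payload + dry + propellant = 156 + 264 + 590 = 1,010 kg.
m_f = payload + dry = 156 + 264 = 420 kg.
Δv = v_e · ln(m₀/m_f) = 2270.0 × ln(2.405) = 2270.0 × 0.8775 ≈ 1991.8 m/s.

Δv ≈ 1990 m/s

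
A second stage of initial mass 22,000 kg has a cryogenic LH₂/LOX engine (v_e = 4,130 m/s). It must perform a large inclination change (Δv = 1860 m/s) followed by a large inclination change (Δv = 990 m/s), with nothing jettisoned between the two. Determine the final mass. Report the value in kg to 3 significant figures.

After the first burn: m = 22000 × exp(−1860/4130.0) = 22000 × 0.63740 = 14,022.8 kg.
After the second burn: m = 14,022.8 × exp(−990/4130.0) = 14,022.8 × 0.78686 = 11,034 kg.

final mass ≈ 11000 kg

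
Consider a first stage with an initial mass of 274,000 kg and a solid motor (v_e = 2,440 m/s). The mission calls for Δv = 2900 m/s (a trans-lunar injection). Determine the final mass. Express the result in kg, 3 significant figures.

final mass ≈ 83500 kg

Using Δv = v_e ln(m₀/m_f): m₀/m_f = exp(Δv / v_e) = exp(2900 / 2440.0) = exp(1.1885) = 3.2822.
m_f = m₀ / 3.2822 = 274,000 / 3.2822 = 83,480.6 kg.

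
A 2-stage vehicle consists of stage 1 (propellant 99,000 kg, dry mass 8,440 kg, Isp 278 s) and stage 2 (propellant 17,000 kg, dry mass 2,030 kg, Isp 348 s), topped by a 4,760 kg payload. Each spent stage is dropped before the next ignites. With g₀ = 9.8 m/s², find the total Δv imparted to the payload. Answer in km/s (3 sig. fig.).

Ignition mass of stage 1 = 99,000+8,440 + 17,000+2,030 + 4,760 = 131,230 kg.
Stage 1: m₀ = 131,230 kg, m_f = 131,230 − 99,000 = 32,230 kg; Δv = 278×9.8×ln(4.072) = 2724.4×1.4041 ≈ 3825 m/s.
Stage 2: m₀ = 23,790 kg, m_f = 23,790 − 17,000 = 6,790 kg; Δv = 348×9.8×ln(3.504) = 3410.4×1.2538 ≈ 4276 m/s.
Total Δv = 3825 + 4276 = 8101 m/s.

Δv ≈ 8.10 km/s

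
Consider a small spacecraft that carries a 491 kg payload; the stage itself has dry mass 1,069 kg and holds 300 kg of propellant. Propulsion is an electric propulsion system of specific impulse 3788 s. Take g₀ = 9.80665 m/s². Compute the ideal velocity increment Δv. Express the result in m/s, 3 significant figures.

Δv ≈ 6530 m/s

v_e = Isp · g₀ = 3788 × 9.80665 = 37147.6 m/s.
m₀ = payload + dry + propellant = 491 + 1,069 + 300 = 1,860 kg.
m_f = payload + dry = 491 + 1,069 = 1,560 kg.
Δv = v_e · ln(m₀/m_f) = 37147.6 × ln(1.192) = 37147.6 × 0.1759 ≈ 6533.9 m/s.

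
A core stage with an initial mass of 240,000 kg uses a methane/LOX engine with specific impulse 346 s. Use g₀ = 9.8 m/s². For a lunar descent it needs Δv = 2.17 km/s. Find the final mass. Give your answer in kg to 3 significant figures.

final mass ≈ 127000 kg

v_e = Isp · g₀ = 346 × 9.8 = 3390.8 m/s.
From the ideal rocket equation, m₀/m_f = exp(Δv / v_e) = exp(2170 / 3390.8) = exp(0.6400) = 1.8964.
m_f = m₀ / 1.8964 = 240,000 / 1.8964 = 126,556 kg.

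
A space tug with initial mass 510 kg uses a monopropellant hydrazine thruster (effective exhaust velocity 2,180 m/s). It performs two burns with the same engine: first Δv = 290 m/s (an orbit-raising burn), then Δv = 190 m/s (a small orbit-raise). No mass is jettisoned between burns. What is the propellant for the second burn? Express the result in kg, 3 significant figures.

After the first burn: m = 510 × exp(−290/2180.0) = 510 × 0.87544 = 446.474 kg.
After the second burn: m = 446.474 × exp(−190/2180.0) = 446.474 × 0.91653 = 409.207 kg.
Second-burn propellant = 446.474 − 409.207 = 37.267 kg.

propellant for the second burn ≈ 37.3 kg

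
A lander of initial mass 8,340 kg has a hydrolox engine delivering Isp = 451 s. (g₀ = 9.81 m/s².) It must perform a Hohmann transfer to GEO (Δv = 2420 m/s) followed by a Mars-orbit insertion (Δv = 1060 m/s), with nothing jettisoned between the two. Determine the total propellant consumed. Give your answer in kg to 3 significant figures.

v_e = Isp · g₀ = 451 × 9.81 = 4424.3 m/s.
After the first burn: m = 8340 × exp(−2420/4424.3) = 8340 × 0.57870 = 4,826.36 kg.
After the second burn: m = 4,826.36 × exp(−1060/4424.3) = 4,826.36 × 0.78695 = 3,798.1 kg.
Total propellant = m₀ − m_final = 8340 − 3,798.1 = 4,541.9 kg.

total propellant consumed ≈ 4540 kg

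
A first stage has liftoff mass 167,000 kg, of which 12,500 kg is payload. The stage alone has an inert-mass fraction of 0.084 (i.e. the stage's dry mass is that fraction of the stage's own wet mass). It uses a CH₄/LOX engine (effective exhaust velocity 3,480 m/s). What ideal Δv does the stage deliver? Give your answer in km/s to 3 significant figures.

Δv ≈ 6.54 km/s

Stage wet mass = m₀ − payload = 167,000 − 12,500 = 154,500 kg.
Stage dry mass = ε × stage wet mass = 0.084 × 154,500 = 12,978 kg.
Burnout mass m_f = stage dry + payload = 12,978 + 12,500 = 25,478 kg.
Δv = v_e · ln(167,000/25,478) = 3480.0 × ln(6.555) = 3480.0 × 1.8802 ≈ 6543 m/s.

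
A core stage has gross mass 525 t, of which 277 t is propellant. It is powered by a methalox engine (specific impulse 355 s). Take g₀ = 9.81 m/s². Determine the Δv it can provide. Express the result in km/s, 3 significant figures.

Δv ≈ 2.61 km/s

v_e = Isp · g₀ = 355 × 9.81 = 3482.6 m/s.
m_f = m₀ − m_prop = 525 − 277 = 248 t.
Δv = v_e · ln(m₀/m_f) = 3482.6 × ln(2.117) = 3482.6 × 0.7500 ≈ 2611.8 m/s.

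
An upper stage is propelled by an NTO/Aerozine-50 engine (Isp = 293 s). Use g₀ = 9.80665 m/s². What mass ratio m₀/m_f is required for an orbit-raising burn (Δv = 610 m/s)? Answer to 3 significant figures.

mass ratio ≈ 1.24

v_e = Isp · g₀ = 293 × 9.80665 = 2873.3 m/s.
From the ideal rocket equation, m₀/m_f = exp(Δv / v_e) = exp(610 / 2873.3) = exp(0.2123) = 1.2365.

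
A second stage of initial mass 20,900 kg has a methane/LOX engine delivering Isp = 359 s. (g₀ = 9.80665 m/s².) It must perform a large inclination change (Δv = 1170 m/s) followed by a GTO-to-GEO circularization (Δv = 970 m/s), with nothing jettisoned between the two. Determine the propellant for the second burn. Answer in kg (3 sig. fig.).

v_e = Isp · g₀ = 359 × 9.80665 = 3520.6 m/s.
After the first burn: m = 20900 × exp(−1170/3520.6) = 20900 × 0.71725 = 14,990.5 kg.
After the second burn: m = 14,990.5 × exp(−970/3520.6) = 14,990.5 × 0.75918 = 11,380.5 kg.
Second-burn propellant = 14,990.5 − 11,380.5 = 3,610 kg.

propellant for the second burn ≈ 3610 kg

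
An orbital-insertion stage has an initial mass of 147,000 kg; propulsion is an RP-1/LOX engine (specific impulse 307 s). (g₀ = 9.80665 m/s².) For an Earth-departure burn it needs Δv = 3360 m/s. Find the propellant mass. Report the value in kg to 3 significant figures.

propellant mass ≈ 98800 kg

v_e = Isp · g₀ = 307 × 9.80665 = 3010.6 m/s.
Using Δv = v_e ln(m₀/m_f): m₀/m_f = exp(Δv / v_e) = exp(3360 / 3010.6) = exp(1.1160) = 3.0527.
m_f = 147,000 / 3.0527 = 48,154.1 kg, so propellant = m₀ − m_f = 147,000 − 48,154.1 = 98,845.9 kg.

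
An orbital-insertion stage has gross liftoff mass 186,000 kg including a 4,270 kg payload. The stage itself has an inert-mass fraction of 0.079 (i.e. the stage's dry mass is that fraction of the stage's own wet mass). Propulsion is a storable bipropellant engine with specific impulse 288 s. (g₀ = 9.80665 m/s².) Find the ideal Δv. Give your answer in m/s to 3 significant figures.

Stage wet mass = m₀ − payload = 186,000 − 4,270 = 181,730 kg.
Stage dry mass = ε × stage wet mass = 0.079 × 181,730 = 14,356.7 kg.
Burnout mass m_f = stage dry + payload = 14,356.7 + 4,270 = 18,626.7 kg.
v_e = Isp · g₀ = 288 × 9.80665 = 2824.3 m/s.
By the Tsiolkovsky rocket equation, Δv = v_e · ln(186,000/18,626.7) = 2824.3 × ln(9.986) = 2824.3 × 2.3012 ≈ 6499 m/s.

Δv ≈ 6500 m/s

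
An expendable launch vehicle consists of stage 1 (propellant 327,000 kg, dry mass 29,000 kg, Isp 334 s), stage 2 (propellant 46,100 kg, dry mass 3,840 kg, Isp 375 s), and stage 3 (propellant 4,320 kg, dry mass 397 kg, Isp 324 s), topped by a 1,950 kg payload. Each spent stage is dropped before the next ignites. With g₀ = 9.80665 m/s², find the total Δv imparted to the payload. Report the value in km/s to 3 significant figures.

Δv ≈ 14.7 km/s

Ignition mass of stage 1 = 327,000+29,000 + 46,100+3,840 + 4,320+397 + 1,950 = 412,607 kg.
Stage 1: m₀ = 412,607 kg, m_f = 412,607 − 327,000 = 85,607 kg; Δv = 334×9.80665×ln(4.82) = 3275.4×1.5727 ≈ 5151 m/s.
Stage 2: m₀ = 56,607 kg, m_f = 56,607 − 46,100 = 10,507 kg; Δv = 375×9.80665×ln(5.388) = 3677.5×1.6841 ≈ 6193 m/s.
Stage 3: m₀ = 6,667 kg, m_f = 6,667 − 4,320 = 2,347 kg; Δv = 324×9.80665×ln(2.841) = 3177.4×1.0440 ≈ 3317 m/s.
Total Δv = 5151 + 6193 + 3317 = 14661 m/s.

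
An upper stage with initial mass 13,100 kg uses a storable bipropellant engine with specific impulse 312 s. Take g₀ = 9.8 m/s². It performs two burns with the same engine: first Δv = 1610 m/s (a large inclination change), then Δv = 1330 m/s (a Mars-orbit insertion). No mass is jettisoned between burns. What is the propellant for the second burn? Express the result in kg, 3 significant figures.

propellant for the second burn ≈ 2730 kg

v_e = Isp · g₀ = 312 × 9.8 = 3057.6 m/s.
After the first burn: m = 13100 × exp(−1610/3057.6) = 13100 × 0.59064 = 7,737.38 kg.
After the second burn: m = 7,737.38 × exp(−1330/3057.6) = 7,737.38 × 0.64728 = 5,008.25 kg.
Second-burn propellant = 7,737.38 − 5,008.25 = 2,729.13 kg.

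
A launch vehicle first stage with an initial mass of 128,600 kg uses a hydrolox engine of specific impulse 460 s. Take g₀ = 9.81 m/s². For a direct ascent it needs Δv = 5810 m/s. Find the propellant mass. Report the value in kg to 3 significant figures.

v_e = Isp · g₀ = 460 × 9.81 = 4512.6 m/s.
m₀/m_f = exp(Δv / v_e) = exp(5810 / 4512.6) = exp(1.2875) = 3.6237.
m_f = 128,600 / 3.6237 = 35,488.6 kg, so propellant = m₀ − m_f = 128,600 − 35,488.6 = 93,111.4 kg.

propellant mass ≈ 93100 kg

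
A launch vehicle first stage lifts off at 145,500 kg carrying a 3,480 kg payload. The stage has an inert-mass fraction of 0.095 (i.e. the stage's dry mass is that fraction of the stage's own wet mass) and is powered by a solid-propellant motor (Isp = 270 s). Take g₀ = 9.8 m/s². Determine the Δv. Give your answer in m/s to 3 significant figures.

Δv ≈ 5690 m/s

Stage wet mass = m₀ − payload = 145,500 − 3,480 = 142,020 kg.
Stage dry mass = ε × stage wet mass = 0.095 × 142,020 = 13,491.9 kg.
Burnout mass m_f = stage dry + payload = 13,491.9 + 3,480 = 16,971.9 kg.
v_e = Isp · g₀ = 270 × 9.8 = 2646.0 m/s.
Δv = v_e · ln(145,500/16,971.9) = 2646.0 × ln(8.573) = 2646.0 × 2.1486 ≈ 5685 m/s.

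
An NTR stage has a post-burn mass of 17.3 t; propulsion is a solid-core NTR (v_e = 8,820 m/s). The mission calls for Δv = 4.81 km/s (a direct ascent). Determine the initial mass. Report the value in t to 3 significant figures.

initial mass ≈ 29.8 t

From the ideal rocket equation, m₀/m_f = exp(Δv / v_e) = exp(4810 / 8820.0) = exp(0.5454) = 1.7252.
m₀ = m_f × 1.7252 = 17.3 × 1.7252 = 29.846 t.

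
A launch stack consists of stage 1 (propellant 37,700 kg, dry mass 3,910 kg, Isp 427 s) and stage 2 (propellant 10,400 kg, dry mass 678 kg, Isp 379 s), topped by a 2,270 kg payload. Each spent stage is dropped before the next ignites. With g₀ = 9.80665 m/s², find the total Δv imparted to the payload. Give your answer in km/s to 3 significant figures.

Ignition mass of stage 1 = 37,700+3,910 + 10,400+678 + 2,270 = 54,958 kg.
Stage 1: m₀ = 54,958 kg, m_f = 54,958 − 37,700 = 17,258 kg; Δv = 427×9.80665×ln(3.184) = 4187.4×1.1583 ≈ 4850 m/s.
Stage 2: m₀ = 13,348 kg, m_f = 13,348 − 10,400 = 2,948 kg; Δv = 379×9.80665×ln(4.528) = 3716.7×1.5102 ≈ 5613 m/s.
Total Δv = 4850 + 5613 = 10463 m/s.

Δv ≈ 10.5 km/s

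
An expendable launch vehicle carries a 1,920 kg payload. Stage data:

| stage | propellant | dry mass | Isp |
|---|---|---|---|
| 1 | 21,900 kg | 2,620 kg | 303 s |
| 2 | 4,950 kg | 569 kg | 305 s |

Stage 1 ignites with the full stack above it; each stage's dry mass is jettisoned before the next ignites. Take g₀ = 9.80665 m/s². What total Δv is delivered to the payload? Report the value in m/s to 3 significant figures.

Δv ≈ 6710 m/s

Ignition mass of stage 1 = 21,900+2,620 + 4,950+569 + 1,920 = 31,959 kg.
Stage 1: m₀ = 31,959 kg, m_f = 31,959 − 21,900 = 10,059 kg; Δv = 303×9.80665×ln(3.177) = 2971.4×1.1560 ≈ 3435 m/s.
Stage 2: m₀ = 7,439 kg, m_f = 7,439 − 4,950 = 2,489 kg; Δv = 305×9.80665×ln(2.989) = 2991.0×1.0949 ≈ 3275 m/s.
Total Δv = 3435 + 3275 = 6710 m/s.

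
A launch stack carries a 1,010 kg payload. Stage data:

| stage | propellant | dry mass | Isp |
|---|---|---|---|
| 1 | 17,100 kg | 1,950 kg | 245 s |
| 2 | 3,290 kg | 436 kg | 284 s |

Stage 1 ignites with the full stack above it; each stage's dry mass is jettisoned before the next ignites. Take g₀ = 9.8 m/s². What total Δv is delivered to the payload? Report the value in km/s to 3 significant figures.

Ignition mass of stage 1 = 17,100+1,950 + 3,290+436 + 1,010 = 23,786 kg.
Stage 1: m₀ = 23,786 kg, m_f = 23,786 − 17,100 = 6,686 kg; Δv = 245×9.8×ln(3.558) = 2401.0×1.2691 ≈ 3047 m/s.
Stage 2: m₀ = 4,736 kg, m_f = 4,736 − 3,290 = 1,446 kg; Δv = 284×9.8×ln(3.275) = 2783.2×1.1864 ≈ 3302 m/s.
Total Δv = 3047 + 3302 = 6349 m/s.

Δv ≈ 6.35 km/s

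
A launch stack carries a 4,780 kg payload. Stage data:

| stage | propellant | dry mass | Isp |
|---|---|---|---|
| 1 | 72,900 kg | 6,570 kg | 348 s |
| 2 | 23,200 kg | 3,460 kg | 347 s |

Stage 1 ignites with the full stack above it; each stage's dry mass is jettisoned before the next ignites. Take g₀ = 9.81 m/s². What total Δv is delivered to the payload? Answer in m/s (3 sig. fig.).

Δv ≈ 8210 m/s

Ignition mass of stage 1 = 72,900+6,570 + 23,200+3,460 + 4,780 = 110,910 kg.
Stage 1: m₀ = 110,910 kg, m_f = 110,910 − 72,900 = 38,010 kg; Δv = 348×9.81×ln(2.918) = 3413.9×1.0709 ≈ 3656 m/s.
Stage 2: m₀ = 31,440 kg, m_f = 31,440 − 23,200 = 8,240 kg; Δv = 347×9.81×ln(3.816) = 3404.1×1.3391 ≈ 4558 m/s.
Total Δv = 3656 + 4558 = 8214 m/s.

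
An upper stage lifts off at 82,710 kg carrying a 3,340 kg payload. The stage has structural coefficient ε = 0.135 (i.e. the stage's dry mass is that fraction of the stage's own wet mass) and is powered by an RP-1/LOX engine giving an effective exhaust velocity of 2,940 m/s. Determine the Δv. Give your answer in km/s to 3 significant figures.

Δv ≈ 5.21 km/s

Stage wet mass = m₀ − payload = 82,710 − 3,340 = 79,370 kg.
Stage dry mass = ε × stage wet mass = 0.135 × 79,370 = 10,715 kg.
Burnout mass m_f = stage dry + payload = 10,715 + 3,340 = 14,055 kg.
By the Tsiolkovsky rocket equation, Δv = v_e · ln(82,710/14,055) = 2940.0 × ln(5.885) = 2940.0 × 1.7724 ≈ 5211 m/s.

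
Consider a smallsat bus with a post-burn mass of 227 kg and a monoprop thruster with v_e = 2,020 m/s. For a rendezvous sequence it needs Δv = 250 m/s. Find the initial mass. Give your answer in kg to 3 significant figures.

initial mass ≈ 257 kg

m₀/m_f = exp(Δv / v_e) = exp(250 / 2020.0) = exp(0.1238) = 1.1317.
m₀ = m_f × 1.1317 = 227 × 1.1317 = 256.896 kg.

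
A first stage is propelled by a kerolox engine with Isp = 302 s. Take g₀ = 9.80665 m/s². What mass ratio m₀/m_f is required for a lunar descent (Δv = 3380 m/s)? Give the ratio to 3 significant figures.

mass ratio ≈ 3.13

v_e = Isp · g₀ = 302 × 9.80665 = 2961.6 m/s.
Using Δv = v_e ln(m₀/m_f): m₀/m_f = exp(Δv / v_e) = exp(3380 / 2961.6) = exp(1.1413) = 3.1307.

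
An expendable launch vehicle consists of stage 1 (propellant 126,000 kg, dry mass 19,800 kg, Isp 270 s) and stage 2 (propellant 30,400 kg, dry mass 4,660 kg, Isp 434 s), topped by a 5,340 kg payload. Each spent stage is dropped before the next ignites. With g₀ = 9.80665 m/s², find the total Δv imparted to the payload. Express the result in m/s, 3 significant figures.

Ignition mass of stage 1 = 126,000+19,800 + 30,400+4,660 + 5,340 = 186,200 kg.
Stage 1: m₀ = 186,200 kg, m_f = 186,200 − 126,000 = 60,200 kg; Δv = 270×9.80665×ln(3.093) = 2647.8×1.1291 ≈ 2990 m/s.
Stage 2: m₀ = 40,400 kg, m_f = 40,400 − 30,400 = 10,000 kg; Δv = 434×9.80665×ln(4.04) = 4256.1×1.3962 ≈ 5943 m/s.
Total Δv = 2990 + 5943 = 8933 m/s.

Δv ≈ 8930 m/s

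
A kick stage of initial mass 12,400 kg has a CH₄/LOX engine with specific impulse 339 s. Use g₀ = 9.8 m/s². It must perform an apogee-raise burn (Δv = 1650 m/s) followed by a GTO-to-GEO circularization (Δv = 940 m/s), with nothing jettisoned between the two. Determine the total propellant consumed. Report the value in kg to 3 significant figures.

total propellant consumed ≈ 6710 kg

v_e = Isp · g₀ = 339 × 9.8 = 3322.2 m/s.
After the first burn: m = 12400 × exp(−1650/3322.2) = 12400 × 0.60856 = 7,546.14 kg.
After the second burn: m = 7,546.14 × exp(−940/3322.2) = 7,546.14 × 0.75356 = 5,686.47 kg.
Total propellant = m₀ − m_final = 12400 − 5,686.47 = 6,713.53 kg.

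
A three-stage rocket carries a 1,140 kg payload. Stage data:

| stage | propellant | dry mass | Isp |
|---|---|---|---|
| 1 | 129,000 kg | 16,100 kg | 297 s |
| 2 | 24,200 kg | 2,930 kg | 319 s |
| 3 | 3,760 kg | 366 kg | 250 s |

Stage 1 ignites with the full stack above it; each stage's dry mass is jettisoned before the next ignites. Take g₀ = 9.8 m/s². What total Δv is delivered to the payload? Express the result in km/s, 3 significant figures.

Ignition mass of stage 1 = 129,000+16,100 + 24,200+2,930 + 3,760+366 + 1,140 = 177,496 kg.
Stage 1: m₀ = 177,496 kg, m_f = 177,496 − 129,000 = 48,496 kg; Δv = 297×9.8×ln(3.66) = 2910.6×1.2975 ≈ 3776 m/s.
Stage 2: m₀ = 32,396 kg, m_f = 32,396 − 24,200 = 8,196 kg; Δv = 319×9.8×ln(3.953) = 3126.2×1.3744 ≈ 4297 m/s.
Stage 3: m₀ = 5,266 kg, m_f = 5,266 − 3,760 = 1,506 kg; Δv = 250×9.8×ln(3.497) = 2450.0×1.2518 ≈ 3067 m/s.
Total Δv = 3776 + 4297 + 3067 = 11140 m/s.

Δv ≈ 11.1 km/s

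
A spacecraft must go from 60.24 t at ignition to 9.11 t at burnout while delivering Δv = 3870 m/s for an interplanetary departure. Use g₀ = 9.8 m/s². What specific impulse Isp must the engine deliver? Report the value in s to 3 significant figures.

Isp ≈ 209 s

ln(m₀/m_f) = ln(60240/9110) = ln(6.613) = 1.8890.
By the Tsiolkovsky rocket equation, v_e = Δv / ln(m₀/m_f) = 3870 / 1.8890 = 2048.7 m/s.
Isp = v_e / g₀ = 2048.7 / 9.8 = 209.1 s.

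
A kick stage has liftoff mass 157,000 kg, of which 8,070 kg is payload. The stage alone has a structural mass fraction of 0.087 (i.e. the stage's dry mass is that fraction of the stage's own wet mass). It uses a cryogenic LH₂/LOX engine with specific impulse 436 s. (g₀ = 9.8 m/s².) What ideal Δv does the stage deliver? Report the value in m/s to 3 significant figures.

Stage wet mass = m₀ − payload = 157,000 − 8,070 = 148,930 kg.
Stage dry mass = ε × stage wet mass = 0.087 × 148,930 = 12,956.9 kg.
Burnout mass m_f = stage dry + payload = 12,956.9 + 8,070 = 21,026.9 kg.
v_e = Isp · g₀ = 436 × 9.8 = 4272.8 m/s.
By the Tsiolkovsky rocket equation, Δv = v_e · ln(157,000/21,026.9) = 4272.8 × ln(7.467) = 4272.8 × 2.0104 ≈ 8590 m/s.

Δv ≈ 8590 m/s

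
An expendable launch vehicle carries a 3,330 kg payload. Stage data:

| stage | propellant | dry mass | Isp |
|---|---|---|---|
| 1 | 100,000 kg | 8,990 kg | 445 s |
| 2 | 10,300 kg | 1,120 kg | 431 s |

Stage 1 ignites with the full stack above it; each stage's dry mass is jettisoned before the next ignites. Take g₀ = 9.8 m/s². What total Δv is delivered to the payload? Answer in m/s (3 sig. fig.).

Δv ≈ 12300 m/s

Ignition mass of stage 1 = 100,000+8,990 + 10,300+1,120 + 3,330 = 123,740 kg.
Stage 1: m₀ = 123,740 kg, m_f = 123,740 − 100,000 = 23,740 kg; Δv = 445×9.8×ln(5.212) = 4361.0×1.6510 ≈ 7200 m/s.
Stage 2: m₀ = 14,750 kg, m_f = 14,750 − 10,300 = 4,450 kg; Δv = 431×9.8×ln(3.315) = 4223.8×1.1983 ≈ 5062 m/s.
Total Δv = 7200 + 5062 = 12262 m/s.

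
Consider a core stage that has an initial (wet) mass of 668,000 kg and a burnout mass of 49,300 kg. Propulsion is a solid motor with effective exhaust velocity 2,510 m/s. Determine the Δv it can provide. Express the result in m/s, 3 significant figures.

Δv ≈ 6540 m/s

Δv = v_e · ln(m₀/m_f) = 2510.0 × ln(13.55) = 2510.0 × 2.6064 ≈ 6542.0 m/s.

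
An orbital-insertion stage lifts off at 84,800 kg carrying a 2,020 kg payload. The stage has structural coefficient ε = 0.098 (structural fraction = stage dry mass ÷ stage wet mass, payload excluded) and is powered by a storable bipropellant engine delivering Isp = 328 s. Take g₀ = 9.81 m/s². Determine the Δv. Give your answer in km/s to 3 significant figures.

Stage wet mass = m₀ − payload = 84,800 − 2,020 = 82,780 kg.
Stage dry mass = ε × stage wet mass = 0.098 × 82,780 = 8,112.44 kg.
Burnout mass m_f = stage dry + payload = 8,112.44 + 2,020 = 10,132.44 kg.
v_e = Isp · g₀ = 328 × 9.81 = 3217.7 m/s.
By the Tsiolkovsky rocket equation, Δv = v_e · ln(84,800/10,132.44) = 3217.7 × ln(8.369) = 3217.7 × 2.1246 ≈ 6836 m/s.

Δv ≈ 6.84 km/s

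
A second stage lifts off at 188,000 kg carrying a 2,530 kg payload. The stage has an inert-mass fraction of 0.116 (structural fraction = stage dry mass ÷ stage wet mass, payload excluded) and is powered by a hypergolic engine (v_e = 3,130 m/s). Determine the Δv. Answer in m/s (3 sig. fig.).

Δv ≈ 6440 m/s

Stage wet mass = m₀ − payload = 188,000 − 2,530 = 185,470 kg.
Stage dry mass = ε × stage wet mass = 0.116 × 185,470 = 21,514.5 kg.
Burnout mass m_f = stage dry + payload = 21,514.5 + 2,530 = 24,044.5 kg.
Using Δv = v_e ln(m₀/m_f): Δv = v_e · ln(188,000/24,044.5) = 3130.0 × ln(7.819) = 3130.0 × 2.0565 ≈ 6437 m/s.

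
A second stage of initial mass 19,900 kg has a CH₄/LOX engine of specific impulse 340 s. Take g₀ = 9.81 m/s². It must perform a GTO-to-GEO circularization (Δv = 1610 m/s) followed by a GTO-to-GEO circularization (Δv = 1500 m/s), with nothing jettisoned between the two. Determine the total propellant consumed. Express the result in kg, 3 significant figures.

total propellant consumed ≈ 12100 kg

v_e = Isp · g₀ = 340 × 9.81 = 3335.4 m/s.
After the first burn: m = 19900 × exp(−1610/3335.4) = 19900 × 0.61711 = 12,280.5 kg.
After the second burn: m = 12,280.5 × exp(−1500/3335.4) = 12,280.5 × 0.63781 = 7,832.63 kg.
Total propellant = m₀ − m_final = 19900 − 7,832.63 = 12,067.37 kg.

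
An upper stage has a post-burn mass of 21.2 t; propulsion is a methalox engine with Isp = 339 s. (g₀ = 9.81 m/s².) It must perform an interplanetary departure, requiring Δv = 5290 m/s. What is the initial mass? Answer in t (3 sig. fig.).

v_e = Isp · g₀ = 339 × 9.81 = 3325.6 m/s.
By the Tsiolkovsky rocket equation, m₀/m_f = exp(Δv / v_e) = exp(5290 / 3325.6) = exp(1.5907) = 4.9072.
m₀ = m_f × 4.9072 = 21.2 × 4.9072 = 104.033 t.

initial mass ≈ 104 t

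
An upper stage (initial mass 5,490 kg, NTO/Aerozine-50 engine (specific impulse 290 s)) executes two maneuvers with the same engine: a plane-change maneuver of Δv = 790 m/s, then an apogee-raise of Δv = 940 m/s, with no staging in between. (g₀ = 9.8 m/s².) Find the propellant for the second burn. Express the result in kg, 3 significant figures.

v_e = Isp · g₀ = 290 × 9.8 = 2842.0 m/s.
After the first burn: m = 5490 × exp(−790/2842.0) = 5490 × 0.75732 = 4,157.69 kg.
After the second burn: m = 4,157.69 × exp(−940/2842.0) = 4,157.69 × 0.71838 = 2,986.8 kg.
Second-burn propellant = 4,157.69 − 2,986.8 = 1,170.89 kg.

propellant for the second burn ≈ 1170 kg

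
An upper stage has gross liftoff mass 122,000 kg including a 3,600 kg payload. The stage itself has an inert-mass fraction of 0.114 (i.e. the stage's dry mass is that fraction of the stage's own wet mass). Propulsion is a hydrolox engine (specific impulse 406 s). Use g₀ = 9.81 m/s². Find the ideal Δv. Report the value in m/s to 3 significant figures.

Stage wet mass = m₀ − payload = 122,000 − 3,600 = 118,400 kg.
Stage dry mass = ε × stage wet mass = 0.114 × 118,400 = 13,497.6 kg.
Burnout mass m_f = stage dry + payload = 13,497.6 + 3,600 = 17,097.6 kg.
v_e = Isp · g₀ = 406 × 9.81 = 3982.9 m/s.
From the ideal rocket equation, Δv = v_e · ln(122,000/17,097.6) = 3982.9 × ln(7.136) = 3982.9 × 1.9651 ≈ 7827 m/s.

Δv ≈ 7830 m/s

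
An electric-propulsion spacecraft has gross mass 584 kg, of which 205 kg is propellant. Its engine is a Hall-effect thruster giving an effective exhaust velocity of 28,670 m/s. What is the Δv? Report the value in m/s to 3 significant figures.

m_f = m₀ − m_prop = 584 − 205 = 379 kg.
Δv = v_e · ln(m₀/m_f) = 28670.0 × ln(1.541) = 28670.0 × 0.4324 ≈ 12395.9 m/s.

Δv ≈ 12400 m/s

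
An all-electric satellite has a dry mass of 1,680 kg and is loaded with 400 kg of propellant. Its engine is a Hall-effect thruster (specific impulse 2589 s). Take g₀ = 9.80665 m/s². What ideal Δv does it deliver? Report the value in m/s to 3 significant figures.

v_e = Isp · g₀ = 2589 × 9.80665 = 25389.4 m/s.
m₀ = m_dry + m_prop = 1,680 + 400 = 2,080 kg.
Δv = v_e · ln(m₀/m_f) = 25389.4 × ln(1.238) = 25389.4 × 0.2136 ≈ 5422.5 m/s.

Δv ≈ 5420 m/s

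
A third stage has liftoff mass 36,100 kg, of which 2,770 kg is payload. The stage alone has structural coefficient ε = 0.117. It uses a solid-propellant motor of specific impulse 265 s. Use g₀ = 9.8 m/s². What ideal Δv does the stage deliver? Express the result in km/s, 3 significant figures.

Stage wet mass = m₀ − payload = 36,100 − 2,770 = 33,330 kg.
Stage dry mass = ε × stage wet mass = 0.117 × 33,330 = 3,899.61 kg.
Burnout mass m_f = stage dry + payload = 3,899.61 + 2,770 = 6,669.61 kg.
v_e = Isp · g₀ = 265 × 9.8 = 2597.0 m/s.
From the ideal rocket equation, Δv = v_e · ln(36,100/6,669.61) = 2597.0 × ln(5.413) = 2597.0 × 1.6887 ≈ 4386 m/s.

Δv ≈ 4.39 km/s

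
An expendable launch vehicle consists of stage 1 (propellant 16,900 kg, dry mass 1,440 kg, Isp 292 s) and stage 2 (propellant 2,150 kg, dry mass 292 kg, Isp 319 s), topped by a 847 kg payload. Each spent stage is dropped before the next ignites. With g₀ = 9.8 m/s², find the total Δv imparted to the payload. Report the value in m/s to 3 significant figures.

Ignition mass of stage 1 = 16,900+1,440 + 2,150+292 + 847 = 21,629 kg.
Stage 1: m₀ = 21,629 kg, m_f = 21,629 − 16,900 = 4,729 kg; Δv = 292×9.8×ln(4.574) = 2861.6×1.5203 ≈ 4351 m/s.
Stage 2: m₀ = 3,289 kg, m_f = 3,289 − 2,150 = 1,139 kg; Δv = 319×9.8×ln(2.888) = 3126.2×1.0604 ≈ 3315 m/s.
Total Δv = 4351 + 3315 = 7666 m/s.

Δv ≈ 7670 m/s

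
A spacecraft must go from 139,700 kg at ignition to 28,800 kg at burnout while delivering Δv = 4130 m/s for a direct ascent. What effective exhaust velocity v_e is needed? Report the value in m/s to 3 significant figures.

v_e ≈ 2620 m/s

ln(m₀/m_f) = ln(139700/28800) = ln(4.851) = 1.5791.
Using Δv = v_e ln(m₀/m_f): v_e = Δv / ln(m₀/m_f) = 4130 / 1.5791 = 2615.4 m/s.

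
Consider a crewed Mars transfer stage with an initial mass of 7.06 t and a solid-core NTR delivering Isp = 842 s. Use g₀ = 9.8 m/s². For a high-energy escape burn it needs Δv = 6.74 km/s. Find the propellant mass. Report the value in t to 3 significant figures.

propellant mass ≈ 3.94 t

v_e = Isp · g₀ = 842 × 9.8 = 8251.6 m/s.
Using Δv = v_e ln(m₀/m_f): m₀/m_f = exp(Δv / v_e) = exp(6740 / 8251.6) = exp(0.8168) = 2.2633.
m_f = 7.06 / 2.2633 = 3.11934 t, so propellant = m₀ − m_f = 7.06 − 3.11934 = 3.94066 t.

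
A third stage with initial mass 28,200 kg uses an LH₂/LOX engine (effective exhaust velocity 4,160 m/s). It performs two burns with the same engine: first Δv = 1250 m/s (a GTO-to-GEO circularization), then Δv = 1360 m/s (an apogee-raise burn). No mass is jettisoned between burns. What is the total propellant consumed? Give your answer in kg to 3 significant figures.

After the first burn: m = 28200 × exp(−1250/4160.0) = 28200 × 0.74046 = 20,881 kg.
After the second burn: m = 20,881 × exp(−1360/4160.0) = 20,881 × 0.72114 = 15,058.1 kg.
Total propellant = m₀ − m_final = 28200 − 15,058.1 = 13,141.9 kg.

total propellant consumed ≈ 13100 kg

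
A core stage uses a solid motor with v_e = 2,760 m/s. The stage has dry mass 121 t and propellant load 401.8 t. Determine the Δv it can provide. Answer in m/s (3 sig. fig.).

Δv ≈ 4040 m/s

m₀ = m_dry + m_prop = 121 + 401.8 = 522.8 t.
Δv = v_e · ln(m₀/m_f) = 2760.0 × ln(4.321) = 2760.0 × 1.4634 ≈ 4039.0 m/s.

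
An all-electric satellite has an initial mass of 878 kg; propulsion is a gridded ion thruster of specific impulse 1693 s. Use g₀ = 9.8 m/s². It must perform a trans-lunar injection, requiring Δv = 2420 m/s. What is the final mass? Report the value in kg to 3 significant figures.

final mass ≈ 759 kg

v_e = Isp · g₀ = 1693 × 9.8 = 16591.4 m/s.
m₀/m_f = exp(Δv / v_e) = exp(2420 / 16591.4) = exp(0.1459) = 1.1570.
m_f = m₀ / 1.1570 = 878 / 1.1570 = 758.859 kg.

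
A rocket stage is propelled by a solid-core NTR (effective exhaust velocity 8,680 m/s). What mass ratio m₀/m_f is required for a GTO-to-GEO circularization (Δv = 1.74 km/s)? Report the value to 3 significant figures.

By the Tsiolkovsky rocket equation, m₀/m_f = exp(Δv / v_e) = exp(1740 / 8680.0) = exp(0.2005) = 1.2220.

mass ratio ≈ 1.22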